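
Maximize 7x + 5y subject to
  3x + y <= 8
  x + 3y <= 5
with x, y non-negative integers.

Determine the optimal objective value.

Relaxing integrality, the LP optimum is 21.00 at (x,y) = (2.38, 0.875), which is not an integer point.
(x,y)=(2,1): 3·2+1·1=7≤8, 1·2+3·1=5≤5, objective 19.
(x,y)=(2,0): 3·2+1·0=6≤8, 1·2+3·0=2≤5, objective 14.
(x,y)=(1,1): 3·1+1·1=4≤8, 1·1+3·1=4≤5, objective 12.
No feasible integer point exceeds 19.

19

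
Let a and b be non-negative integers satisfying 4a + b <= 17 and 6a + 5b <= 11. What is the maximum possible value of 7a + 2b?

9

(a,b)=(1,1): 4·1+1·1=5≤17, 6·1+5·1=11≤11, objective 9.
(a,b)=(1,0): 4·1+1·0=4≤17, 6·1+5·0=6≤11, objective 7.
Maximum is 9 at (a,b)=(1,1).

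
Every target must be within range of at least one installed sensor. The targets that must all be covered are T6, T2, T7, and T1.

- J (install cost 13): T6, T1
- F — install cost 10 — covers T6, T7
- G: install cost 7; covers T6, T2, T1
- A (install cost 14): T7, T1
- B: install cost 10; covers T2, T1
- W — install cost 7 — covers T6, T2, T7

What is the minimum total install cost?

14

Choose G and W: together they cover T6, T2, T7, T1 — every target.
Total install cost: 7 + 7 = 14.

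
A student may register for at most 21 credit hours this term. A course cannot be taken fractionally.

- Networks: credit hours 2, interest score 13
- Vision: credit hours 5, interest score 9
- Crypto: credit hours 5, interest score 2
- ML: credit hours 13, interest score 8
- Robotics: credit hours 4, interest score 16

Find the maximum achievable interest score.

40

Take Networks, Vision, Crypto, and Robotics: credit hours 2 + 5 + 5 + 4 = 16 ≤ 21, interest score 13 + 9 + 2 + 16 = 40.
No other feasible combination does better.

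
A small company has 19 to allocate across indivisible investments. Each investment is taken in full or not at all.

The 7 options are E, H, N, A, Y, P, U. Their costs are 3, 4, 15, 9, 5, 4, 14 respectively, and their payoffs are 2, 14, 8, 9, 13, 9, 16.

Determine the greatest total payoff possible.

Take E, H, Y, and P: cost 3 + 4 + 5 + 4 = 16 ≤ 19, payoff 2 + 14 + 13 + 9 = 38.
No other feasible combination does better.

38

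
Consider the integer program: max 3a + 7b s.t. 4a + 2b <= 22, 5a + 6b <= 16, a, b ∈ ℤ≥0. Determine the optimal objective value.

The continuous relaxation peaks at (0, 2.67) with value 18.67; rounding to a feasible lattice point costs some objective.
(a,b)=(0,2): 4·0+2·2=4≤22, 5·0+6·2=12≤16, objective 14.
(a,b)=(1,1): 4·1+2·1=6≤22, 5·1+6·1=11≤16, objective 10.
(a,b)=(0,1): 4·0+2·1=2≤22, 5·0+6·1=6≤16, objective 7.
Maximum is 14 at (a,b)=(0,2).

14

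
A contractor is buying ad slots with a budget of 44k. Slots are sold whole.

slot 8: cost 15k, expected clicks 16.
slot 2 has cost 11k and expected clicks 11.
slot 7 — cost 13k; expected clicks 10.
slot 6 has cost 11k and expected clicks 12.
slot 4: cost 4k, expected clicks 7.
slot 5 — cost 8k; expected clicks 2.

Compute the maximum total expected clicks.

slot 8 + slot 2 + slot 6 + slot 4: cost 15 + 11 + 11 + 4 = 41 ≤ 44, expected clicks 16 + 11 + 12 + 7 = 46.
slot 8 + slot 7 + slot 6 + slot 4: cost 15 + 13 + 11 + 4 = 43 ≤ 44, expected clicks 16 + 10 + 12 + 7 = 45.
Best is slot 8, slot 2, slot 6, and slot 4 with total expected clicks 46.

46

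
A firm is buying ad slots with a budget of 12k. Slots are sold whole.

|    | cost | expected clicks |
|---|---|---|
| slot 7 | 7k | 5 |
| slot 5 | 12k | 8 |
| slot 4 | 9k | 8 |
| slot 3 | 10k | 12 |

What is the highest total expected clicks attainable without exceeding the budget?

12

Take slot 3: cost 10 ≤ 12, expected clicks 12.
No other feasible combination does better.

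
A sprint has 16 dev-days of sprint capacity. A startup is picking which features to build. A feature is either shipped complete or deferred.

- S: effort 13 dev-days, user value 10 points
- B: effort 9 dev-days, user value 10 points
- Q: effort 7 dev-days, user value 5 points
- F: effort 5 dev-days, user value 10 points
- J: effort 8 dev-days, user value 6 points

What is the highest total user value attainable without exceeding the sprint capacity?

This is an integer program with binary decision variables.
B + F: effort 9 + 5 = 14 ≤ 16, user value 10 + 10 = 20.
F + J: effort 5 + 8 = 13 ≤ 16, user value 10 + 6 = 16.
Q + F: effort 7 + 5 = 12 ≤ 16, user value 5 + 10 = 15.
Best is B and F with total user value 20.

20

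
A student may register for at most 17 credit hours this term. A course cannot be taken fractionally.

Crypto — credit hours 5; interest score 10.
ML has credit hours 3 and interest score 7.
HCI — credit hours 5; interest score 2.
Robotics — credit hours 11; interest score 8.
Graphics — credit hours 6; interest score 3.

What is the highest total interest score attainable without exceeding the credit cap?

20

Allowing fractional choices, the relaxed optimum would be about 23.5, but courses are indivisible.
Crypto + ML + Graphics: credit hours 5 + 3 + 6 = 14 ≤ 17, interest score 10 + 7 + 3 = 20.
Crypto + ML + HCI: credit hours 5 + 3 + 5 = 13 ≤ 17, interest score 10 + 7 + 2 = 19.
Crypto + Robotics: credit hours 5 + 11 = 16 ≤ 17, interest score 10 + 8 = 18.
Best is Crypto, ML, and Graphics with total interest score 20.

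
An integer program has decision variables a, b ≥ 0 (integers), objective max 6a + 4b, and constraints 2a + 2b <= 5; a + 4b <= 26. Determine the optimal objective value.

12

(a,b)=(2,0): 2·2+2·0=4≤5, 1·2+4·0=2≤26, objective 12.
(a,b)=(1,1): 2·1+2·1=4≤5, 1·1+4·1=5≤26, objective 10.
(a,b)=(1,0): 2·1+2·0=2≤5, 1·1+4·0=1≤26, objective 6.
Maximum is 12 at (a,b)=(2,0).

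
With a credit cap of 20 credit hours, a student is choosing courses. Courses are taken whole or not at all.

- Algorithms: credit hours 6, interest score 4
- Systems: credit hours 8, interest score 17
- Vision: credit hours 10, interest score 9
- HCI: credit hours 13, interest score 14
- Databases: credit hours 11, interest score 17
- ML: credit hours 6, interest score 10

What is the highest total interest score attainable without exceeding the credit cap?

34

Systems + Databases: credit hours 8 + 11 = 19 ≤ 20, interest score 17 + 17 = 34.
Algorithms + Systems + ML: credit hours 6 + 8 + 6 = 20 ≤ 20, interest score 4 + 17 + 10 = 31.
Best is Systems and Databases with total interest score 34.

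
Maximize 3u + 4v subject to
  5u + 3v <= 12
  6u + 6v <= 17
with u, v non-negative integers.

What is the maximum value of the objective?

8

(u,v)=(0,2) is feasible, giving 8.
(u,v)=(1,1) is feasible, giving 7.
(u,v)=(0,1) is feasible, giving 4.
The best lattice point is (0,2), giving 8.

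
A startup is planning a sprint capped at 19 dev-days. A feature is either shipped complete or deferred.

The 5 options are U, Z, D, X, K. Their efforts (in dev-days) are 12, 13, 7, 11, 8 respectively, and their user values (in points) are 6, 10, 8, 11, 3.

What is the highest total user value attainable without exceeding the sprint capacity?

This is a 0-1 knapsack instance.
D + X: effort 7 + 11 = 18 ≤ 19, user value 8 + 11 = 19.
U + D: effort 12 + 7 = 19 ≤ 19, user value 6 + 8 = 14.
Best is D and X with total user value 19.

19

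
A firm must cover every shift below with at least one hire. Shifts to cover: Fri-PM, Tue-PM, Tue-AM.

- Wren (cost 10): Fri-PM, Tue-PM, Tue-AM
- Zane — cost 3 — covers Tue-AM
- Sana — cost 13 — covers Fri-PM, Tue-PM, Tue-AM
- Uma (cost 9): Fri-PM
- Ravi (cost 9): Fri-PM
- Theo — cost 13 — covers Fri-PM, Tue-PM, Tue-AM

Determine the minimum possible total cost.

10

The greedy cost-per-new-shift heuristic would pick Zane and Wren for 13, but a cheaper cover exists.
Wren alone covers Fri-PM, Tue-PM, Tue-AM — every shift.
Total cost: 10.
No cover costs less than 10.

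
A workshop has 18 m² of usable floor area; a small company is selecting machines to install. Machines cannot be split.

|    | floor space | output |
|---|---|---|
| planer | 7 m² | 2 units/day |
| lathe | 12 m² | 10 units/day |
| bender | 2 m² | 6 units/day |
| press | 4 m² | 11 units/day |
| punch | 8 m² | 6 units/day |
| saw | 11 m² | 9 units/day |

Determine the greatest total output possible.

bender + press + punch: floor space 2 + 4 + 8 = 14 ≤ 18, output 6 + 11 + 6 = 23.
bender + press + saw: floor space 2 + 4 + 11 = 17 ≤ 18, output 6 + 11 + 9 = 26.
lathe + bender + press: floor space 12 + 2 + 4 = 18 ≤ 18, output 10 + 6 + 11 = 27.
Best is lathe, bender, and press with total output 27.

27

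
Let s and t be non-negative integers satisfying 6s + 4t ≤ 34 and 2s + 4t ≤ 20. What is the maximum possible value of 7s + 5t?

(s,t)=(5,1) is feasible, giving 40.
(s,t)=(4,2) is feasible, giving 38.
(s,t)=(3,3) is feasible, giving 36.
No feasible integer point exceeds 40.

40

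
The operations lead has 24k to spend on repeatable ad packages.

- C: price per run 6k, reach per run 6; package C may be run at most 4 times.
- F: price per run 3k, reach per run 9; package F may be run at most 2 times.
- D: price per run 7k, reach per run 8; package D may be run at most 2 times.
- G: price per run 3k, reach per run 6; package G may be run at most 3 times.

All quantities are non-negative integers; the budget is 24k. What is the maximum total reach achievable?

44

F has the best ratio (9/3); taking only F gives at most 2×9 = 18 (stopped by the supply cap of 2).
Mixing does better — 2×F, 1×D, and 3×G: price 22 ≤ 24, reach 2·9 + 1·8 + 3·6 = 44.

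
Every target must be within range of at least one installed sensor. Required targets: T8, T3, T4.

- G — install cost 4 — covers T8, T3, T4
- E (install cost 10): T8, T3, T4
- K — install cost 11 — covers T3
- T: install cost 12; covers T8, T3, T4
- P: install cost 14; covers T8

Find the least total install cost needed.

4

G alone covers T8, T3, T4 — every target.
Total install cost: 4.
No cover costs less than 4.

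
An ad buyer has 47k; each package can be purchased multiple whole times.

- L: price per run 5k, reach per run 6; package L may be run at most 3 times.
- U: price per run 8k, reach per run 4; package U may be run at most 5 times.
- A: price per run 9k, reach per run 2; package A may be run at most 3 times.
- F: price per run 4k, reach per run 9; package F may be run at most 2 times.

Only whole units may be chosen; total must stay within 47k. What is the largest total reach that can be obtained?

3×L, 2×U, and 2×F: price 39 ≤ 47, reach 3·6 + 2·4 + 2·9 = 44.
3×L, 3×U, and 2×F: price 47 ≤ 47, reach 3·6 + 3·4 + 2·9 = 48.
Best is 48.

48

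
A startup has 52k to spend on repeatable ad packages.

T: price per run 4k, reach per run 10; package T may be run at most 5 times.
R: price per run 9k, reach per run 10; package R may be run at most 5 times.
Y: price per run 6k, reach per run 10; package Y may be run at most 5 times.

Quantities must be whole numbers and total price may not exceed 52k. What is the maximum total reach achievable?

100

This is a bounded integer knapsack.
T has the best ratio (10/4); taking only T gives at most 5×10 = 50 (stopped by the supply cap of 5).
Mixing does better — 5×T and 5×Y: price 50 ≤ 52, reach 5·10 + 5·10 = 100.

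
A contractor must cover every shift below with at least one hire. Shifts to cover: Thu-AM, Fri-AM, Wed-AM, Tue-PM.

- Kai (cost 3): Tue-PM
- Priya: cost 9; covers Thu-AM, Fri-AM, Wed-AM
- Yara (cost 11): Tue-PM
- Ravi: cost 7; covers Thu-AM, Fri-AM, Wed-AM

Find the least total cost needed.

Choose Kai and Ravi: together they cover Thu-AM, Fri-AM, Wed-AM, Tue-PM — every shift.
Total cost: 3 + 7 = 10.

10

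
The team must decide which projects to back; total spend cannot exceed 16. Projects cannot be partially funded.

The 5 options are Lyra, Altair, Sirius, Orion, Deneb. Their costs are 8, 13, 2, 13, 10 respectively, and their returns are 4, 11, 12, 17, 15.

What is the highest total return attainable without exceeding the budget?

Allowing fractional choices, the relaxed optimum would be about 32.2, but projects are indivisible.
Sirius + Orion: cost 2 + 13 = 15 ≤ 16, return 12 + 17 = 29.
Altair + Sirius: cost 13 + 2 = 15 ≤ 16, return 11 + 12 = 23.
Sirius + Deneb: cost 2 + 10 = 12 ≤ 16, return 12 + 15 = 27.
Best is Sirius and Orion with total return 29.

29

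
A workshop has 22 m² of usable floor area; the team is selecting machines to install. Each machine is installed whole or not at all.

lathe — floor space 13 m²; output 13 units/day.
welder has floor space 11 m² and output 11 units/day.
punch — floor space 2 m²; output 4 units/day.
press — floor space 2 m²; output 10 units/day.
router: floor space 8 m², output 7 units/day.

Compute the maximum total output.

Take welder, press, and router: floor space 11 + 2 + 8 = 21 ≤ 22, output 11 + 10 + 7 = 28.
No other feasible combination does better.

28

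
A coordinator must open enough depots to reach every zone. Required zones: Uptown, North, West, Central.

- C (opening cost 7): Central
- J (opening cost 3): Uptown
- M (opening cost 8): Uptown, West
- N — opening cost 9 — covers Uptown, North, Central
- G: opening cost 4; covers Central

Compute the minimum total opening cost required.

17

The greedy cost-per-new-zone heuristic would pick J, G, M, and N for 24, but a cheaper cover exists.
Choose M and N: together they cover Uptown, North, West, Central — every zone.
Total opening cost: 8 + 9 = 17.
No cover costs less than 17.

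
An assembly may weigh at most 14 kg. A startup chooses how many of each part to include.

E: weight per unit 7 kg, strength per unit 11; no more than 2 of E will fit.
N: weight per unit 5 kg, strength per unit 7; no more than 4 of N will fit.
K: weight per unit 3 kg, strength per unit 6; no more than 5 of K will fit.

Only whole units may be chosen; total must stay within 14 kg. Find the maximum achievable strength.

25

K has the best ratio (6/3); taking only K gives at most 4×6 = 24 (stopped by the weight limit).
Mixing does better — 1×N and 3×K: weight 14 ≤ 14, strength 1·7 + 3·6 = 25.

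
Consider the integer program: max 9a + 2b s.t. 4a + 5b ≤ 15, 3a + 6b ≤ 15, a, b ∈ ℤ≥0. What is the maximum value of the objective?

(a,b)=(3,0) is feasible, giving 27.
(a,b)=(2,1) is feasible, giving 20.
(a,b)=(2,0) is feasible, giving 18.
No feasible integer point exceeds 27.

27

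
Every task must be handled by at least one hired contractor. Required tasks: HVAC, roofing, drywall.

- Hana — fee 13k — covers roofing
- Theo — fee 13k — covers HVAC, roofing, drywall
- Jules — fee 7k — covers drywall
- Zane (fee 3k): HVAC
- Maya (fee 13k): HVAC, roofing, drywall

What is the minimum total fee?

Theo alone covers HVAC, roofing, drywall — every task.
Total fee: 13.

13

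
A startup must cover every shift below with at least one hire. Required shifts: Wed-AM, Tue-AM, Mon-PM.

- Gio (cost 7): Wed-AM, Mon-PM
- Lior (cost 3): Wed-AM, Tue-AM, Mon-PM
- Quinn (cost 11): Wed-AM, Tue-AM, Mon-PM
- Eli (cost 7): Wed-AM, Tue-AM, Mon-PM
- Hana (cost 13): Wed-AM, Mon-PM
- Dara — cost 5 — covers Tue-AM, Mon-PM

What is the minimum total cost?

3

Lior alone covers Wed-AM, Tue-AM, Mon-PM — every shift.
Total cost: 3.
No cover costs less than 3.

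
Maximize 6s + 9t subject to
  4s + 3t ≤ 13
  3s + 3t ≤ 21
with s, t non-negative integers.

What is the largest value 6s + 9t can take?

36

Relaxing integrality, the LP optimum is 39.00 at (s,t) = (0, 4.33), which is not an integer point.
(s,t)=(0,4): 4·0+3·4=12≤13, 3·0+3·4=12≤21, objective 36.
(s,t)=(1,3): 4·1+3·3=13≤13, 3·1+3·3=12≤21, objective 33.
Maximum is 36 at (s,t)=(0,4).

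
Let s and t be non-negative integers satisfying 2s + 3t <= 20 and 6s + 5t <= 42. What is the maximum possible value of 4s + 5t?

34

(s,t)=(1,6) is feasible, giving 34.
(s,t)=(2,5) is feasible, giving 33.
(s,t)=(3,4) is feasible, giving 32.
No feasible integer point exceeds 34.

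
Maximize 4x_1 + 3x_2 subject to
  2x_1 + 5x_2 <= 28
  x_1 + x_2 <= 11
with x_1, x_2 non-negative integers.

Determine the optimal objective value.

44

(x_1,x_2)=(11,0): 2·11+5·0=22≤28, 1·11+1·0=11≤11, objective 44.
(x_1,x_2)=(10,1): 2·10+5·1=25≤28, 1·10+1·1=11≤11, objective 43.
(x_1,x_2)=(10,0): 2·10+5·0=20≤28, 1·10+1·0=10≤11, objective 40.
No feasible integer point exceeds 44.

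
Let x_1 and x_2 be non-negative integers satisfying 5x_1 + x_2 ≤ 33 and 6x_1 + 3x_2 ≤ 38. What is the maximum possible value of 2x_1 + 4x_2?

48

Relaxing integrality, the LP optimum is 50.67 at (x_1,x_2) = (0, 12.7), which is not an integer point.
(x_1,x_2)=(0,12): 5·0+1·12=12≤33, 6·0+3·12=36≤38, objective 48.
(x_1,x_2)=(0,11): 5·0+1·11=11≤33, 6·0+3·11=33≤38, objective 44.
Maximum is 48 at (x_1,x_2)=(0,12).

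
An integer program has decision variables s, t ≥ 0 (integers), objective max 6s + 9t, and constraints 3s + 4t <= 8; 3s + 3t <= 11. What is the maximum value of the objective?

18

(s,t)=(0,2) is feasible, giving 18.
(s,t)=(1,1) is feasible, giving 15.
(s,t)=(0,1) is feasible, giving 9.
The best lattice point is (0,2), giving 18.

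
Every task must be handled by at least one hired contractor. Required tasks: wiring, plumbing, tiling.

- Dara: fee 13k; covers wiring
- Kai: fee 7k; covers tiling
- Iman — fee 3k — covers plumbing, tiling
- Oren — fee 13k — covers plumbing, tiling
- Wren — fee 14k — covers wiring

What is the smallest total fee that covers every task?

Choose Dara and Iman: together they cover wiring, plumbing, tiling — every task.
Total fee: 13 + 3 = 16.
No cover costs less than 16.

16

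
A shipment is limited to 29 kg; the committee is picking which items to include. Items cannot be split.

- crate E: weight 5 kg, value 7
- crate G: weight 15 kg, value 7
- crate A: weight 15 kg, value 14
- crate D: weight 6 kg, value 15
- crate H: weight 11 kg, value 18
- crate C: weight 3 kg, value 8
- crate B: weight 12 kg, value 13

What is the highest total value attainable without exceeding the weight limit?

Take crate E, crate D, crate H, and crate C: weight 5 + 6 + 11 + 3 = 25 ≤ 29, value 7 + 15 + 18 + 8 = 48.
No other feasible combination does better.

48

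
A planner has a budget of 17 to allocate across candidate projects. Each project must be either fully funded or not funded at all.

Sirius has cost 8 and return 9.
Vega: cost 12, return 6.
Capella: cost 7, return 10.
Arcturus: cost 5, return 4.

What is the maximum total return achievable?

19

Take Sirius and Capella: cost 8 + 7 = 15 ≤ 17, return 9 + 10 = 19.
No other feasible combination does better.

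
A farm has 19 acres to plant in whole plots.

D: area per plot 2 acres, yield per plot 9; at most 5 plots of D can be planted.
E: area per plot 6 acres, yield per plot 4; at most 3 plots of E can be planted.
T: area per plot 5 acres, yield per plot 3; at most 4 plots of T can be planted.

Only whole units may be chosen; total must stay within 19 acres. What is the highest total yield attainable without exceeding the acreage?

49

D has the best ratio (9/2); taking only D gives at most 5×9 = 45 (stopped by the supply cap of 5).
Mixing does better — 5×D and 1×E: area 16 ≤ 19, yield 5·9 + 1·4 = 49.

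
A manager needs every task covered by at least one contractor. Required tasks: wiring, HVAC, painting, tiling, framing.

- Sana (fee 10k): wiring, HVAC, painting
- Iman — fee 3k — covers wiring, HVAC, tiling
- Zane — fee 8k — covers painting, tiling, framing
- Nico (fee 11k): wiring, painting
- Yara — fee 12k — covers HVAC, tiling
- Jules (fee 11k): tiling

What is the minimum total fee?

11

Choose Iman and Zane: together they cover wiring, HVAC, painting, tiling, framing — every task.
Total fee: 3 + 8 = 11.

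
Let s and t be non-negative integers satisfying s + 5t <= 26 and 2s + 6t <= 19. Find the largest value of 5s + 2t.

Relaxing integrality, the LP optimum is 47.50 at (s,t) = (9.5, 0), which is not an integer point.
(s,t)=(9,0) is feasible, giving 45.
(s,t)=(8,0) is feasible, giving 40.
The best lattice point is (9,0), giving 45.

45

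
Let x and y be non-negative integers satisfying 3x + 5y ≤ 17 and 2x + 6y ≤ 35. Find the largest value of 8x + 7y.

Relaxing integrality, the LP optimum is 45.33 at (x,y) = (5.67, 0), which is not an integer point.
(x,y)=(5,0) is feasible, giving 40.
(x,y)=(4,1) is feasible, giving 39.
Maximum is 40 at (x,y)=(5,0).

40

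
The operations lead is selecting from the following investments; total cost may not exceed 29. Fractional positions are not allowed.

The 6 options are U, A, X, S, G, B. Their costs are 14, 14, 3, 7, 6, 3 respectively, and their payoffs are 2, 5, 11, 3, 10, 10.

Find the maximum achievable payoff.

Allowing fractional choices, the relaxed optimum would be about 37.6, but investments are indivisible.
A + X + G + B: cost 14 + 3 + 6 + 3 = 26 ≤ 29, payoff 5 + 11 + 10 + 10 = 36.
X + S + G + B: cost 3 + 7 + 6 + 3 = 19 ≤ 29, payoff 11 + 3 + 10 + 10 = 34.
Best is A, X, G, and B with total payoff 36.

36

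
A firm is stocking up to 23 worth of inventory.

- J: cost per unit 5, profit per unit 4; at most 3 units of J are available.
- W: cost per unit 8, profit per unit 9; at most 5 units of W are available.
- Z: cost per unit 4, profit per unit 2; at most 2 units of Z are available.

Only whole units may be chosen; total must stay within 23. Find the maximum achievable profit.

This is a bounded integer knapsack.
Take 1×J and 2×W: cost 21 ≤ 23, profit 1·4 + 2·9 = 22.
No other integer combination yields more.

22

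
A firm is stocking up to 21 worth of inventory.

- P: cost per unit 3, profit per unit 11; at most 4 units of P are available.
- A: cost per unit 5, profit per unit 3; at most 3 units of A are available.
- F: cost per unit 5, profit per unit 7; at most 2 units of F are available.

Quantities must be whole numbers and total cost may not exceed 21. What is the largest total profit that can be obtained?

4×P and 1×F: cost 17 ≤ 21, profit 4·11 + 1·7 = 51.
3×P and 2×F: cost 19 ≤ 21, profit 3·11 + 2·7 = 47.
Best is 51.

51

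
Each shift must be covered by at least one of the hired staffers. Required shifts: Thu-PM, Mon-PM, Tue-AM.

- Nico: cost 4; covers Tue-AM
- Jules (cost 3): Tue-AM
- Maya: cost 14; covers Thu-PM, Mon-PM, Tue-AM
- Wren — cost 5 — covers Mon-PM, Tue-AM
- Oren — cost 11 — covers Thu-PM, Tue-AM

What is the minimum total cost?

The greedy cost-per-new-shift heuristic would pick Wren and Oren for 16, but a cheaper cover exists.
Maya alone covers Thu-PM, Mon-PM, Tue-AM — every shift.
Total cost: 14.
No cover costs less than 14.

14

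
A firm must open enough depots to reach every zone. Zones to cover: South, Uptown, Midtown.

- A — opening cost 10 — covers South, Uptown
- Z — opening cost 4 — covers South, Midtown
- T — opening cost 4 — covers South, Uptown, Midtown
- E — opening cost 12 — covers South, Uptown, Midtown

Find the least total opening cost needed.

This is a weighted set-cover instance.
T alone covers South, Uptown, Midtown — every zone.
Total opening cost: 4.
No cover costs less than 4.

4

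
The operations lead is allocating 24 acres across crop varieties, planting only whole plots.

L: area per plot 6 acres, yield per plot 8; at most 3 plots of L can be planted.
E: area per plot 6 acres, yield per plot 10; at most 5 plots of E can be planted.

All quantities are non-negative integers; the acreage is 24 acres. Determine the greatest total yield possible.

40

Take 4×E: area 24 ≤ 24, yield 4·10 = 40.
No other integer combination yields more.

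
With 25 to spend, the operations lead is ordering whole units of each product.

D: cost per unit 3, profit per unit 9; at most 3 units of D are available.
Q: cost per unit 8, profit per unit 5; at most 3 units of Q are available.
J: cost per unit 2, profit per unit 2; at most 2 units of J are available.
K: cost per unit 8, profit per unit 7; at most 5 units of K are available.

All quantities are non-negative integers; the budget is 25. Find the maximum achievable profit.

41

This is a bounded integer knapsack.
3×D and 2×K: cost 25 ≤ 25, profit 3·9 + 2·7 = 41.
3×D, 1×Q, and 1×K: cost 25 ≤ 25, profit 3·9 + 1·5 + 1·7 = 39.
Best is 41.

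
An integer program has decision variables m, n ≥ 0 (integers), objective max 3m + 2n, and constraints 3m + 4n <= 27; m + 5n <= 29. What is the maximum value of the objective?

27

(m,n)=(9,0): 3·9+4·0=27≤27, 1·9+5·0=9≤29, objective 27.
(m,n)=(8,0): 3·8+4·0=24≤27, 1·8+5·0=8≤29, objective 24.
No feasible integer point exceeds 27.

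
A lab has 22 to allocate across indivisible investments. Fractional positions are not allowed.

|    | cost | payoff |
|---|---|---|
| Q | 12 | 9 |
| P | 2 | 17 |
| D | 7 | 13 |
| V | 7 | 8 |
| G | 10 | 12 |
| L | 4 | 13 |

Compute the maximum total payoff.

Take P, D, V, and L: cost 2 + 7 + 7 + 4 = 20 ≤ 22, payoff 17 + 13 + 8 + 13 = 51.
No other feasible combination does better.

51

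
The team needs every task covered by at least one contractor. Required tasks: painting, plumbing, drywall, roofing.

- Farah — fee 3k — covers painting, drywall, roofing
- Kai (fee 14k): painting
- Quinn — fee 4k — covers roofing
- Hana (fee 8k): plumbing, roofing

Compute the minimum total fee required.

This is an integer covering problem.
Choose Farah and Hana: together they cover painting, plumbing, drywall, roofing — every task.
Total fee: 3 + 8 = 11.
No cover costs less than 11.

11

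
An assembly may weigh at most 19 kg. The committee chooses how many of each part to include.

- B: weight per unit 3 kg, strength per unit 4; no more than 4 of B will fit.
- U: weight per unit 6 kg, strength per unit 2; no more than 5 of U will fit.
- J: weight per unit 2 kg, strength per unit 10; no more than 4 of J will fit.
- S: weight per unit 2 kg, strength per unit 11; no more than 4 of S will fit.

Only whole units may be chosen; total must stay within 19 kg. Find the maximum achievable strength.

88

Take 1×B, 4×J, and 4×S: weight 19 ≤ 19, strength 1·4 + 4·10 + 4·11 = 88.
S has the best ratio (11/2) and is taken to its limit of 4; remaining capacity is filled optimally with the others.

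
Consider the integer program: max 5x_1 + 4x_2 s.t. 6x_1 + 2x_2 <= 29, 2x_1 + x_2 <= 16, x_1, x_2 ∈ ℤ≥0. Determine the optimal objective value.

56

(x_1,x_2)=(0,14): 6·0+2·14=28≤29, 2·0+1·14=14≤16, objective 56.
(x_1,x_2)=(0,13): 6·0+2·13=26≤29, 2·0+1·13=13≤16, objective 52.
No feasible integer point exceeds 56.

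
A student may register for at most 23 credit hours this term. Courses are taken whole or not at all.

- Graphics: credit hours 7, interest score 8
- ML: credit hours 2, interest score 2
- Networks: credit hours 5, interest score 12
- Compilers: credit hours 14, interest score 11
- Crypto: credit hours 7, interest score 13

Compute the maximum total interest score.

35

Allowing fractional choices, the relaxed optimum would be about 36.6, but courses are indivisible.
Graphics + Networks + Crypto: credit hours 7 + 5 + 7 = 19 ≤ 23, interest score 8 + 12 + 13 = 33.
ML + Networks + Crypto: credit hours 2 + 5 + 7 = 14 ≤ 23, interest score 2 + 12 + 13 = 27.
Graphics + ML + Networks + Crypto: credit hours 7 + 2 + 5 + 7 = 21 ≤ 23, interest score 8 + 2 + 12 + 13 = 35.
Best is Graphics, ML, Networks, and Crypto with total interest score 35.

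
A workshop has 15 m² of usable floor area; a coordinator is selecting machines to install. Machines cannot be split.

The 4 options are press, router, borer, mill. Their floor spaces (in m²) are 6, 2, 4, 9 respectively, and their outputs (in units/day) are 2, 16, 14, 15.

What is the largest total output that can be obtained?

45

Take router, borer, and mill: floor space 2 + 4 + 9 = 15 ≤ 15, output 16 + 14 + 15 = 45.
No other feasible combination does better.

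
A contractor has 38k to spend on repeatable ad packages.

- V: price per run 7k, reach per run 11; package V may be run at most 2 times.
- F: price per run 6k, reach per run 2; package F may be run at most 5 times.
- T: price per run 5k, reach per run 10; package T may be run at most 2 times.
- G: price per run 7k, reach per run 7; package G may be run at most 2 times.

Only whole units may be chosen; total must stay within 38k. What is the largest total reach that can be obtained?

2×V, 1×F, 2×T, and 1×G: price 37 ≤ 38, reach 2·11 + 1·2 + 2·10 + 1·7 = 51.
2×V, 2×T, and 2×G: price 38 ≤ 38, reach 2·11 + 2·10 + 2·7 = 56.
Best is 56.

56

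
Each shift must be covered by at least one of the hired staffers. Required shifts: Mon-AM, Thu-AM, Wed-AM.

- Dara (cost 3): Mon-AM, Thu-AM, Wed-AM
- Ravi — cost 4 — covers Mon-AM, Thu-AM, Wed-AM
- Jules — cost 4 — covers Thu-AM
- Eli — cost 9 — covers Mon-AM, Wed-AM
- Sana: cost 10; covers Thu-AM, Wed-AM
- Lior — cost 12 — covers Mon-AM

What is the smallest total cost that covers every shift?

3

Dara alone covers Mon-AM, Thu-AM, Wed-AM — every shift.
Total cost: 3.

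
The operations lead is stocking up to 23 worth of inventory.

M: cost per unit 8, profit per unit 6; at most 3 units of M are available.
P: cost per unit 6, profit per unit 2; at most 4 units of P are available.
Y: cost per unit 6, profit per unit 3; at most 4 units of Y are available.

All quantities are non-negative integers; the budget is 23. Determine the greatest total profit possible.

15

This is a bounded integer knapsack.
2×M and 1×P: cost 22 ≤ 23, profit 2·6 + 1·2 = 14.
2×M and 1×Y: cost 22 ≤ 23, profit 2·6 + 1·3 = 15.
Best is 15.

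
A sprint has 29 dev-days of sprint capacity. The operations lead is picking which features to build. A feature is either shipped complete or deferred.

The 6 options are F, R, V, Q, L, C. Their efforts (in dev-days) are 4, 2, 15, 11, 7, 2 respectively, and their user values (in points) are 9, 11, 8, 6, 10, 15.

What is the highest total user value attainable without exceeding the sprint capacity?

51

Allowing fractional choices, the relaxed optimum would be about 52.6, but features are indivisible.
F + R + L + C: effort 4 + 2 + 7 + 2 = 15 ≤ 29, user value 9 + 11 + 10 + 15 = 45.
R + V + L + C: effort 2 + 15 + 7 + 2 = 26 ≤ 29, user value 11 + 8 + 10 + 15 = 44.
F + R + Q + L + C: effort 4 + 2 + 11 + 7 + 2 = 26 ≤ 29, user value 9 + 11 + 6 + 10 + 15 = 51.
Best is F, R, Q, L, and C with total user value 51.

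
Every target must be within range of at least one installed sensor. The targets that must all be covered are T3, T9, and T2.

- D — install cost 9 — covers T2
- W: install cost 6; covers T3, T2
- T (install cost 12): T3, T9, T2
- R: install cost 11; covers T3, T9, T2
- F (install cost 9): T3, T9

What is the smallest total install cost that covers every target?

11

The greedy cost-per-new-target heuristic would pick W and F for 15, but a cheaper cover exists.
R alone covers T3, T9, T2 — every target.
Total install cost: 11.
No cover costs less than 11.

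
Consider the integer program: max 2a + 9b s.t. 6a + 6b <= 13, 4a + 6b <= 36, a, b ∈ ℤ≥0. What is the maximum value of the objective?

18

(a,b)=(0,2): 6·0+6·2=12≤13, 4·0+6·2=12≤36, objective 18.
(a,b)=(1,1): 6·1+6·1=12≤13, 4·1+6·1=10≤36, objective 11.
(a,b)=(0,1): 6·0+6·1=6≤13, 4·0+6·1=6≤36, objective 9.
The best lattice point is (0,2), giving 18.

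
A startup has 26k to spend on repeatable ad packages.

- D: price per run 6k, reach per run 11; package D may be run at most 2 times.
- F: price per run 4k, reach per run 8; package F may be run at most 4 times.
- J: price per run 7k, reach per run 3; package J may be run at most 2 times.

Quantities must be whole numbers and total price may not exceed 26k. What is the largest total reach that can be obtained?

2×D and 3×F: price 24 ≤ 26, reach 2·11 + 3·8 = 46.
1×D and 4×F: price 22 ≤ 26, reach 1·11 + 4·8 = 43.
Best is 46.

46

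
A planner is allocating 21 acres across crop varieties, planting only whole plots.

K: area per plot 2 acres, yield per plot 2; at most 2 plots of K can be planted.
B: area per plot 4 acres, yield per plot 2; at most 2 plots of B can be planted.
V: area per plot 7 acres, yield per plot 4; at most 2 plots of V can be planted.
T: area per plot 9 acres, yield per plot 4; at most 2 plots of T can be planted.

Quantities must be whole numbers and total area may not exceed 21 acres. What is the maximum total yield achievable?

12

K has the best ratio (2/2); taking only K gives at most 2×2 = 4 (stopped by the supply cap of 2).
Mixing does better — 1×K, 1×B, and 2×V: area 20 ≤ 21, yield 1·2 + 1·2 + 2·4 = 12.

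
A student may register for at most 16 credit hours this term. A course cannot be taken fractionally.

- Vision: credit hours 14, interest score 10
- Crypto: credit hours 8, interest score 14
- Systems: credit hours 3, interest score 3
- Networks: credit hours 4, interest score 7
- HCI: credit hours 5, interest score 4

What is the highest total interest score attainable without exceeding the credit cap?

Crypto + Systems + HCI: credit hours 8 + 3 + 5 = 16 ≤ 16, interest score 14 + 3 + 4 = 21.
Crypto + Networks: credit hours 8 + 4 = 12 ≤ 16, interest score 14 + 7 = 21.
Crypto + Systems + Networks: credit hours 8 + 3 + 4 = 15 ≤ 16, interest score 14 + 3 + 7 = 24.
Best is Crypto, Systems, and Networks with total interest score 24.

24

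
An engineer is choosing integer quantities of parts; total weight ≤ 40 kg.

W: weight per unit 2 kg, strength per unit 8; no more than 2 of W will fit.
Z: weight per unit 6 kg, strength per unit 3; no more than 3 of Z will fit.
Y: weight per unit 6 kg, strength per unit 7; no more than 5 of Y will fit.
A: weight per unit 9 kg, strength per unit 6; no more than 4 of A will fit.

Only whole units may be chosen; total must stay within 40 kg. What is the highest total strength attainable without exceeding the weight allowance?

54

W has the best ratio (8/2); taking only W gives at most 2×8 = 16 (stopped by the supply cap of 2).
Mixing does better — 2×W, 1×Z, and 5×Y: weight 40 ≤ 40, strength 2·8 + 1·3 + 5·7 = 54.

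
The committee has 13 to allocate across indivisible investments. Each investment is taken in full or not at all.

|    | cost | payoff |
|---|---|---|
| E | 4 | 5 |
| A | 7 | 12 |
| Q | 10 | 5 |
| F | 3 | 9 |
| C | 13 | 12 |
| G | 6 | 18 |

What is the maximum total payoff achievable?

This is a 0-1 knapsack instance.
E + F + G: cost 4 + 3 + 6 = 13 ≤ 13, payoff 5 + 9 + 18 = 32.
F + G: cost 3 + 6 = 9 ≤ 13, payoff 9 + 18 = 27.
A + G: cost 7 + 6 = 13 ≤ 13, payoff 12 + 18 = 30.
Best is E, F, and G with total payoff 32.

32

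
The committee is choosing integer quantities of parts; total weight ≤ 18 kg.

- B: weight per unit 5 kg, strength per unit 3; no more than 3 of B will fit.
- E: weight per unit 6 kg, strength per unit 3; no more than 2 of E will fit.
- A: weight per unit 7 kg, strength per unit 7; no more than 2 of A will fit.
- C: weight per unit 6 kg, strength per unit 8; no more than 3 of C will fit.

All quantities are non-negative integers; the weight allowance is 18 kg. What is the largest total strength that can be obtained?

This is a bounded integer knapsack.
C has the best ratio (8/6); taking only C gives at most 3×8 = 24 (stopped by the weight limit).
Optimal: 3×C: weight 18 ≤ 18, strength 3·8 = 24.

24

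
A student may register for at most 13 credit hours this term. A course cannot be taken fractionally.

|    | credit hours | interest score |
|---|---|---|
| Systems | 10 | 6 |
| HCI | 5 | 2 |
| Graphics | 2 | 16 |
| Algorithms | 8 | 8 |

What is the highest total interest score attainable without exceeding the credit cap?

This is an integer program with binary decision variables.
Take Graphics and Algorithms: credit hours 2 + 8 = 10 ≤ 13, interest score 16 + 8 = 24.
No other feasible combination does better.

24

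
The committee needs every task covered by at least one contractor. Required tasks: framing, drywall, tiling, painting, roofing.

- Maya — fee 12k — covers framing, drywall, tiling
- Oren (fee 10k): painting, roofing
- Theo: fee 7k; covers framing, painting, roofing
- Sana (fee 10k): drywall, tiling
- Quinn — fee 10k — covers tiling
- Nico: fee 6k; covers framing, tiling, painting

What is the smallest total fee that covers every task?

This is an integer covering problem.
The greedy cost-per-new-task heuristic would pick Nico, Theo, and Sana for 23, but a cheaper cover exists.
Choose Theo and Sana: together they cover framing, drywall, tiling, painting, roofing — every task.
Total fee: 7 + 10 = 17.
No cover costs less than 17.

17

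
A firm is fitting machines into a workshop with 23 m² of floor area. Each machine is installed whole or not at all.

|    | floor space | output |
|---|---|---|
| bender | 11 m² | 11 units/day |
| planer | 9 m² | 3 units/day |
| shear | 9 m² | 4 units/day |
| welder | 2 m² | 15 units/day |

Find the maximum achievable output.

30

Allowing fractional choices, the relaxed optimum would be about 30.3, but machines are indivisible.
bender + shear + welder: floor space 11 + 9 + 2 = 22 ≤ 23, output 11 + 4 + 15 = 30.
bender + planer + welder: floor space 11 + 9 + 2 = 22 ≤ 23, output 11 + 3 + 15 = 29.
Best is bender, shear, and welder with total output 30.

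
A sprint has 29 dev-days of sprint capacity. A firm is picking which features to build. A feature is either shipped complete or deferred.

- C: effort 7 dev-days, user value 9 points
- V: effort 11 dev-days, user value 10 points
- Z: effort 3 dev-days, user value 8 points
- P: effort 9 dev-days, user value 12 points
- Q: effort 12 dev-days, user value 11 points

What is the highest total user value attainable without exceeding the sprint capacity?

32

C + P + Q: effort 7 + 9 + 12 = 28 ≤ 29, user value 9 + 12 + 11 = 32.
Z + P + Q: effort 3 + 9 + 12 = 24 ≤ 29, user value 8 + 12 + 11 = 31.
Best is C, P, and Q with total user value 32.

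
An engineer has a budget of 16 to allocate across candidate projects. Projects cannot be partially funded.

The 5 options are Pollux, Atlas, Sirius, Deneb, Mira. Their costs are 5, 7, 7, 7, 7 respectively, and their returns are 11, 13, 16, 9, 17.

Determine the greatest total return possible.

Sirius + Mira: cost 7 + 7 = 14 ≤ 16, return 16 + 17 = 33.
Atlas + Mira: cost 7 + 7 = 14 ≤ 16, return 13 + 17 = 30.
Atlas + Sirius: cost 7 + 7 = 14 ≤ 16, return 13 + 16 = 29.
Best is Sirius and Mira with total return 33.

33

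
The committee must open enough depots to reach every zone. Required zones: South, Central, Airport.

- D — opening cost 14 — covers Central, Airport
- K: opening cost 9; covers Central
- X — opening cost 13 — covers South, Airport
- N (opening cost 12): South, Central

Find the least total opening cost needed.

The greedy cost-per-new-zone heuristic would pick N and X for 25, but a cheaper cover exists.
Choose K and X: together they cover South, Central, Airport — every zone.
Total opening cost: 9 + 13 = 22.
No cover costs less than 22.

22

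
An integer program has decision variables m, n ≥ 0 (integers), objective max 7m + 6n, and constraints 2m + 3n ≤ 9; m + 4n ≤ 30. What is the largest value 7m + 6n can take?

28

(m,n)=(4,0): 2·4+3·0=8≤9, 1·4+4·0=4≤30, objective 28.
(m,n)=(3,1): 2·3+3·1=9≤9, 1·3+4·1=7≤30, objective 27.
(m,n)=(3,0): 2·3+3·0=6≤9, 1·3+4·0=3≤30, objective 21.
The best lattice point is (4,0), giving 28.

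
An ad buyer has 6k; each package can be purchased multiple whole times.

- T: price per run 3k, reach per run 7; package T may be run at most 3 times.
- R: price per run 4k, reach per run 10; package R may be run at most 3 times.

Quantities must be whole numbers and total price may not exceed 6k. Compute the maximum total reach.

14

Take 2×T: price 6 ≤ 6, reach 2·7 = 14.
No other integer combination yields more.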